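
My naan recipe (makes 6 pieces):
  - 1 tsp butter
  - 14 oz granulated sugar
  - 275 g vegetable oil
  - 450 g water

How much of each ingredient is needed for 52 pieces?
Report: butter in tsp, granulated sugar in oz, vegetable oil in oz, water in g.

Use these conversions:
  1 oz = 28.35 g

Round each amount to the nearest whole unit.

butter: 9 tsp; granulated sugar: 121 oz; vegetable oil: 84 oz; water: 3900 g

Scaling factor: 52/6 = 26/3.
butter: 1 tsp × 26/3 ≈ 9 tsp
granulated sugar: 14 oz × 26/3 ≈ 121 oz
vegetable oil: 275 g × 26/3 ÷ 28.35 g/oz ≈ 84 oz
water: 450 g × 26/3 = 3900 g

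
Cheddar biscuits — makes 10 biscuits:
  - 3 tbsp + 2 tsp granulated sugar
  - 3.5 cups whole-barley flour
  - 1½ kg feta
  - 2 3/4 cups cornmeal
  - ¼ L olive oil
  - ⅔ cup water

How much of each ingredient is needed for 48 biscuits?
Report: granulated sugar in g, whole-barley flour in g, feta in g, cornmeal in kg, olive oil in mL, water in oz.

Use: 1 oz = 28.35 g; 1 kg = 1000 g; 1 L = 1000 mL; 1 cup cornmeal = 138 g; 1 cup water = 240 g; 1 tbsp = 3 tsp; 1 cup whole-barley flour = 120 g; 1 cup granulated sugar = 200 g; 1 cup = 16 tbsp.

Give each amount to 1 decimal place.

Scaling factor: 48/10 = 24/5 = 4.8.
granulated sugar: (3 tbsp + 2 tsp = 11/3 tbsp) × 24/5 ÷ 16 tbsp/cup × 200 g/cup = 220.0 g
whole-barley flour: 3.5 cup × 24/5 × 120 g/cup = 2016.0 g
feta: 1.5 kg × 24/5 × 1000 g/kg = 7200.0 g
cornmeal: 2.75 cup × 24/5 × 138 g/cup ÷ 1000 g/kg ≈ 1.8 kg
olive oil: 0.25 L × 24/5 × 1000 mL/L = 1200.0 mL
water: 2/3 cup × 24/5 × 240 g/cup ÷ 28.35 g/oz ≈ 27.1 oz

granulated sugar: 220.0 g; whole-barley flour: 2016.0 g; feta: 7200.0 g; cornmeal: 1.8 kg; olive oil: 1200.0 mL; water: 27.1 oz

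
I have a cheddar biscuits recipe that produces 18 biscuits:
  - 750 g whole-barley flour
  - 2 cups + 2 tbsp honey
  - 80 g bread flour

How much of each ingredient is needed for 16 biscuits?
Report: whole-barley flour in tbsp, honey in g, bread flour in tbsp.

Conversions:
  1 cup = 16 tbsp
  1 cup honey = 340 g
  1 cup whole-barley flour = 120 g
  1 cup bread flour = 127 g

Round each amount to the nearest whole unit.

Scaling factor: 16/18 = 8/9.
whole-barley flour: 750 g × 8/9 ÷ 120 g/cup × 16 tbsp/cup ≈ 89 tbsp
honey: (2 cup + 2 tbsp = 2.125 cup) × 8/9 × 340 g/cup ≈ 642 g
bread flour: 80 g × 8/9 ÷ 127 g/cup × 16 tbsp/cup ≈ 9 tbsp

whole-barley flour: 89 tbsp; honey: 642 g; bread flour: 9 tbsp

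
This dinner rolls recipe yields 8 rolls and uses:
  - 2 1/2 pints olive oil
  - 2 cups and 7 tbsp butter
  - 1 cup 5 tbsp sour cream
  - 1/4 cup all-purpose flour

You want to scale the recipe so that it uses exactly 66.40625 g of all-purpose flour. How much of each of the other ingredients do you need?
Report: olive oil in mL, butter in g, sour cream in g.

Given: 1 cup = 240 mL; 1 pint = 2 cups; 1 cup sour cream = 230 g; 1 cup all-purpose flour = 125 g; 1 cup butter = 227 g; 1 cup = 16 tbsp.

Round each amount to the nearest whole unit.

olive oil: 2550 mL; butter: 1176 g; sour cream: 641 g

The original recipe has 31.25 g of all-purpose flour, so the scaling factor is 66.40625 ÷ 31.25 = 17/8 = 2.125.
olive oil: 2.5 pint × 17/8 × 2 cup/pint × 240 mL/cup = 2550 mL
butter: (2 cup + 7 tbsp = 2.4375 cup) × 17/8 × 227 g/cup ≈ 1176 g
sour cream: (1 cup + 5 tbsp = 1.3125 cup) × 17/8 × 230 g/cup ≈ 641 g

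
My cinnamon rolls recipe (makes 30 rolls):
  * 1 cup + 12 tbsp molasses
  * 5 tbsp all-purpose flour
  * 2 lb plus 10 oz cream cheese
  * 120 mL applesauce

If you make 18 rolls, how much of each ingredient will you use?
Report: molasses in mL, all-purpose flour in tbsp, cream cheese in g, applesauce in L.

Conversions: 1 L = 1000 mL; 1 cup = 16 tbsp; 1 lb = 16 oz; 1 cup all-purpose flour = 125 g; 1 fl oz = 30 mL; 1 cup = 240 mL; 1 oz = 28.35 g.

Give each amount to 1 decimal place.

molasses: 252.0 mL; all-purpose flour: 3.0 tbsp; cream cheese: 714.4 g; applesauce: 0.1 L

Scaling factor: 18/30 = 3/5 = 0.6.
molasses: (1 cup + 12 tbsp = 1.75 cup) × 3/5 × 240 mL/cup = 252.0 mL
all-purpose flour: 5 tbsp × 3/5 = 3.0 tbsp
cream cheese: (2 lb + 10 oz = 2.625 lb) × 3/5 × 16 oz/lb × 28.35 g/oz ≈ 714.4 g
applesauce: 120 mL × 3/5 ÷ 1000 mL/L ≈ 0.1 L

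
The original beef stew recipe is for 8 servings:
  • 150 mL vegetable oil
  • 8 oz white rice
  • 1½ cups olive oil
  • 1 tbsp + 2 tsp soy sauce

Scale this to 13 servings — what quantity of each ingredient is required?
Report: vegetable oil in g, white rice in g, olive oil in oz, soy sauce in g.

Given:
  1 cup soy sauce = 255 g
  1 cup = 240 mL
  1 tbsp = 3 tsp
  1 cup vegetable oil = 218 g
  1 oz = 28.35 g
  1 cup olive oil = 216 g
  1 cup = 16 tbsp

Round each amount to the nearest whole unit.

vegetable oil: 221 g; white rice: 369 g; olive oil: 19 oz; soy sauce: 43 g

Scaling factor: 13/8 = 1.625.
vegetable oil: 150 mL × 13/8 ÷ 240 mL/cup × 218 g/cup ≈ 221 g
white rice: 8 oz × 13/8 × 28.35 g/oz ≈ 369 g
olive oil: 1.5 cup × 13/8 × 216 g/cup ÷ 28.35 g/oz ≈ 19 oz
soy sauce: (1 tbsp + 2 tsp = 5/3 tbsp) × 13/8 ÷ 16 tbsp/cup × 255 g/cup ≈ 43 g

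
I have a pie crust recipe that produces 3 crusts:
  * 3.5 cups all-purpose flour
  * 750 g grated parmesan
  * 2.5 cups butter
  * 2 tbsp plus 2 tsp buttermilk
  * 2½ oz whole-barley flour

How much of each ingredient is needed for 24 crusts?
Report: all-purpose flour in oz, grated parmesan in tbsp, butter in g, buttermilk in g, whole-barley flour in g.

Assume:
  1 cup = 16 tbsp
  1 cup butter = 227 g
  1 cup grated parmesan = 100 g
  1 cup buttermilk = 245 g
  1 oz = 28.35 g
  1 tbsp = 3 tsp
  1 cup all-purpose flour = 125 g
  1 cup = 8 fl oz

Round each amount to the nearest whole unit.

all-purpose flour: 123 oz; grated parmesan: 960 tbsp; butter: 4540 g; buttermilk: 327 g; whole-barley flour: 567 g

Scaling factor: 24/3 = 8.
all-purpose flour: 3.5 cup × 8 × 125 g/cup ÷ 28.35 g/oz ≈ 123 oz
grated parmesan: 750 g × 8 ÷ 100 g/cup × 16 tbsp/cup = 960 tbsp
butter: 2.5 cup × 8 × 227 g/cup = 4540 g
buttermilk: (2 tbsp + 2 tsp = 8/3 tbsp) × 8 ÷ 16 tbsp/cup × 245 g/cup ≈ 327 g
whole-barley flour: 2.5 oz × 8 × 28.35 g/oz = 567 g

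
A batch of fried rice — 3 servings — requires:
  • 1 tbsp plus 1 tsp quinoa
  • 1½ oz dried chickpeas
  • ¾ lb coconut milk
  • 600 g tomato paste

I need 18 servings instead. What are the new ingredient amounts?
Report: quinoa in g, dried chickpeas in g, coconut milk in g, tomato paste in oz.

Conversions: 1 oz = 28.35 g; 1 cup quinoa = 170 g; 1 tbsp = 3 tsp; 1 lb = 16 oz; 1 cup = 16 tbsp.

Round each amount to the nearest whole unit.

Scaling factor: 18/3 = 6.
quinoa: (1 tbsp + 1 tsp = 4/3 tbsp) × 6 ÷ 16 tbsp/cup × 170 g/cup = 85 g
dried chickpeas: 1.5 oz × 6 × 28.35 g/oz ≈ 255 g
coconut milk: 0.75 lb × 6 × 16 oz/lb × 28.35 g/oz ≈ 2041 g
tomato paste: 600 g × 6 ÷ 28.35 g/oz ≈ 127 oz

quinoa: 85 g; dried chickpeas: 255 g; coconut milk: 2041 g; tomato paste: 127 oz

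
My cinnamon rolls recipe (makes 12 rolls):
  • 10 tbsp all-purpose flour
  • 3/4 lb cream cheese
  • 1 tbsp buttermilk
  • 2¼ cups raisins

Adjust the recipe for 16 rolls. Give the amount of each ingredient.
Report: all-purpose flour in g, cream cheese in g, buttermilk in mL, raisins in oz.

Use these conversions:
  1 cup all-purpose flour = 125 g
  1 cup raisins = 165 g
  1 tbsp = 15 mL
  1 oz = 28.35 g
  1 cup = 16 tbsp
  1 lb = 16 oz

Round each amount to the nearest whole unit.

all-purpose flour: 104 g; cream cheese: 454 g; buttermilk: 20 mL; raisins: 17 oz

Scaling factor: 16/12 = 4/3.
all-purpose flour: 10 tbsp × 4/3 ÷ 16 tbsp/cup × 125 g/cup ≈ 104 g
cream cheese: 0.75 lb × 4/3 × 16 oz/lb × 28.35 g/oz ≈ 454 g
buttermilk: 1 tbsp × 4/3 × 15 mL/tbsp = 20 mL
raisins: 2.25 cup × 4/3 × 165 g/cup ÷ 28.35 g/oz ≈ 17 oz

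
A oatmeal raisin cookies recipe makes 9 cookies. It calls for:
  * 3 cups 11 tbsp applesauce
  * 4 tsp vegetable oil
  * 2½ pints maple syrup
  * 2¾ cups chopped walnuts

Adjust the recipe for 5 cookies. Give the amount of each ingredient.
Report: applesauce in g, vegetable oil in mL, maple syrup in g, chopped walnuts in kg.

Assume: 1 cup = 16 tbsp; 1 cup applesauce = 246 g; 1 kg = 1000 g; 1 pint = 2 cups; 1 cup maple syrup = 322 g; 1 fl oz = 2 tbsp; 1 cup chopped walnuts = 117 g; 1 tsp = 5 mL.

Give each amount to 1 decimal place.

applesauce: 504.0 g; vegetable oil: 11.1 mL; maple syrup: 894.4 g; chopped walnuts: 0.2 kg

Scaling factor: 5/9.
applesauce: (3 cup + 11 tbsp = 3.6875 cup) × 5/9 × 246 g/cup ≈ 504.0 g
vegetable oil: 4 tsp × 5/9 × 5 mL/tsp ≈ 11.1 mL
maple syrup: 2.5 pint × 5/9 × 2 cup/pint × 322 g/cup ≈ 894.4 g
chopped walnuts: 2.75 cup × 5/9 × 117 g/cup ÷ 1000 g/kg ≈ 0.2 kg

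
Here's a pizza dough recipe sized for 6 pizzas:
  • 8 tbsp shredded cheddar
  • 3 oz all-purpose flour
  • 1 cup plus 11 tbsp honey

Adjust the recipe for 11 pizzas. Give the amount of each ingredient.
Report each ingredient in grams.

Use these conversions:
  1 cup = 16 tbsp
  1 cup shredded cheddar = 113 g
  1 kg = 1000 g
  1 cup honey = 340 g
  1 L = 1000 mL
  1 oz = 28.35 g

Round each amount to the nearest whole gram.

shredded cheddar: 104 g; all-purpose flour: 156 g; honey: 1052 g

Scaling factor: 11/6.
shredded cheddar: 8 tbsp × 11/6 ÷ 16 tbsp/cup × 113 g/cup ≈ 104 g
all-purpose flour: 3 oz × 11/6 × 28.35 g/oz ≈ 156 g
honey: (1 cup + 11 tbsp = 1.6875 cup) × 11/6 × 340 g/cup ≈ 1052 g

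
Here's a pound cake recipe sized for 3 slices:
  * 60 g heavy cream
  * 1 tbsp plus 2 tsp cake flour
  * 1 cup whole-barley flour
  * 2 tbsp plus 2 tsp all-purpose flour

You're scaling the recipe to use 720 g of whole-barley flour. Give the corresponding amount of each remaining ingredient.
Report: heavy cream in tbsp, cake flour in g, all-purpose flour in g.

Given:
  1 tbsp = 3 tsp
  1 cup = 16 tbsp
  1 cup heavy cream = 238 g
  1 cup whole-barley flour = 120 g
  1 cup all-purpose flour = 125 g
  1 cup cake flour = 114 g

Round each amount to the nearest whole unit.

heavy cream: 24 tbsp; cake flour: 71 g; all-purpose flour: 125 g

The original recipe has 120 g of whole-barley flour, so the scaling factor is 720 ÷ 120 = 6.
heavy cream: 60 g × 6 ÷ 238 g/cup × 16 tbsp/cup ≈ 24 tbsp
cake flour: (1 tbsp + 2 tsp = 5/3 tbsp) × 6 ÷ 16 tbsp/cup × 114 g/cup ≈ 71 g
all-purpose flour: (2 tbsp + 2 tsp = 8/3 tbsp) × 6 ÷ 16 tbsp/cup × 125 g/cup = 125 g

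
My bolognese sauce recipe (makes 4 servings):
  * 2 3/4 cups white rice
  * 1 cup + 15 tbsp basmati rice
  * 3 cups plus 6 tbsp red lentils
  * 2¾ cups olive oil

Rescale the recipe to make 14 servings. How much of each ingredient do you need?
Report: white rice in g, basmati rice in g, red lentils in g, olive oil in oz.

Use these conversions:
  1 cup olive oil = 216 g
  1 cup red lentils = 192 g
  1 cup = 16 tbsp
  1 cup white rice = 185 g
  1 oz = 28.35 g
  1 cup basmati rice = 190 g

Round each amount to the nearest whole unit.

white rice: 1781 g; basmati rice: 1288 g; red lentils: 2268 g; olive oil: 73 oz

Scaling factor: 14/4 = 7/2 = 3.5.
white rice: 2.75 cup × 7/2 × 185 g/cup ≈ 1781 g
basmati rice: (1 cup + 15 tbsp = 1.9375 cup) × 7/2 × 190 g/cup ≈ 1288 g
red lentils: (3 cup + 6 tbsp = 3.375 cup) × 7/2 × 192 g/cup = 2268 g
olive oil: 2.75 cup × 7/2 × 216 g/cup ÷ 28.35 g/oz ≈ 73 oz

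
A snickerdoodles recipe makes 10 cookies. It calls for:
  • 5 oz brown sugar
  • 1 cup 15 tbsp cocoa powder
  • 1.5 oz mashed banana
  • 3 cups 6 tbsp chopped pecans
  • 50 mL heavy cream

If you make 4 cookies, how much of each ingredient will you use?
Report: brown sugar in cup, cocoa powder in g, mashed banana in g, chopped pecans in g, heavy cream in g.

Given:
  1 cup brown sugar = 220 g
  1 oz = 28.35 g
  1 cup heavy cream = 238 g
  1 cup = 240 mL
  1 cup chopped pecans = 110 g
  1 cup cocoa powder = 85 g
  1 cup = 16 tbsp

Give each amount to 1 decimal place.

brown sugar: 0.3 cup; cocoa powder: 65.9 g; mashed banana: 17.0 g; chopped pecans: 148.5 g; heavy cream: 19.8 g

Scaling factor: 4/10 = 2/5 = 0.4.
brown sugar: 5 oz × 2/5 × 28.35 g/oz ÷ 220 g/cup ≈ 0.3 cup
cocoa powder: (1 cup + 15 tbsp = 1.9375 cup) × 2/5 × 85 g/cup ≈ 65.9 g
mashed banana: 1.5 oz × 2/5 × 28.35 g/oz ≈ 17.0 g
chopped pecans: (3 cup + 6 tbsp = 3.375 cup) × 2/5 × 110 g/cup = 148.5 g
heavy cream: 50 mL × 2/5 ÷ 240 mL/cup × 238 g/cup ≈ 19.8 g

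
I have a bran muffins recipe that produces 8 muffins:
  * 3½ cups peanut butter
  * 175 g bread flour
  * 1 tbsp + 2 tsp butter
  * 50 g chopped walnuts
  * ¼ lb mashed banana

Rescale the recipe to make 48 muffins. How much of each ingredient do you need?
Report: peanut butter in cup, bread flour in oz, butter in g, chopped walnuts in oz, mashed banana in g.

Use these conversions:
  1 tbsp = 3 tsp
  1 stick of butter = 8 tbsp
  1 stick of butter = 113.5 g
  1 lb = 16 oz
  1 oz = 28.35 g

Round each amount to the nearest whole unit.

peanut butter: 21 cup; bread flour: 37 oz; butter: 142 g; chopped walnuts: 11 oz; mashed banana: 680 g

Scaling factor: 48/8 = 6.
peanut butter: 3.5 cup × 6 = 21 cup
bread flour: 175 g × 6 ÷ 28.35 g/oz ≈ 37 oz
butter: (1 tbsp + 2 tsp = 5/3 tbsp) × 6 ÷ 8 tbsp/stick × 113.5 g/stick ≈ 142 g
chopped walnuts: 50 g × 6 ÷ 28.35 g/oz ≈ 11 oz
mashed banana: 0.25 lb × 6 × 16 oz/lb × 28.35 g/oz ≈ 680 g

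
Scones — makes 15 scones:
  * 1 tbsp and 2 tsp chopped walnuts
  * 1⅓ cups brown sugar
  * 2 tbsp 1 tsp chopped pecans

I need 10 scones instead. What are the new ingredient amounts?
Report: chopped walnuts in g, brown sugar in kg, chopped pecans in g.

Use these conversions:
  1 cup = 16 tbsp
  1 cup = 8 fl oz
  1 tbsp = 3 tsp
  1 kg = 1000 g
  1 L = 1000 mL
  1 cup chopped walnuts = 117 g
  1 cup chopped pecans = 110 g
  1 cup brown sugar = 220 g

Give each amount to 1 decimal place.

chopped walnuts: 8.1 g; brown sugar: 0.2 kg; chopped pecans: 10.7 g

Scaling factor: 10/15 = 2/3.
chopped walnuts: (1 tbsp + 2 tsp = 5/3 tbsp) × 2/3 ÷ 16 tbsp/cup × 117 g/cup ≈ 8.1 g
brown sugar: 4/3 cup × 2/3 × 220 g/cup ÷ 1000 g/kg ≈ 0.2 kg
chopped pecans: (2 tbsp + 1 tsp = 7/3 tbsp) × 2/3 ÷ 16 tbsp/cup × 110 g/cup ≈ 10.7 g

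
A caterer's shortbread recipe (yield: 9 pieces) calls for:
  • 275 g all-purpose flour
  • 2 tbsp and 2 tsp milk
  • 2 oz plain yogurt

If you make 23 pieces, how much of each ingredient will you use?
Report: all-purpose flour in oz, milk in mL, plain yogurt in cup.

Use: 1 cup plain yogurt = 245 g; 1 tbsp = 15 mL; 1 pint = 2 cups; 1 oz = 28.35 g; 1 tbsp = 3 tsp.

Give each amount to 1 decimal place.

Scaling factor: 23/9.
all-purpose flour: 275 g × 23/9 ÷ 28.35 g/oz ≈ 24.8 oz
milk: (2 tbsp + 2 tsp = 8/3 tbsp) × 23/9 × 15 mL/tbsp ≈ 102.2 mL
plain yogurt: 2 oz × 23/9 × 28.35 g/oz ÷ 245 g/cup ≈ 0.6 cup

all-purpose flour: 24.8 oz; milk: 102.2 mL; plain yogurt: 0.6 cup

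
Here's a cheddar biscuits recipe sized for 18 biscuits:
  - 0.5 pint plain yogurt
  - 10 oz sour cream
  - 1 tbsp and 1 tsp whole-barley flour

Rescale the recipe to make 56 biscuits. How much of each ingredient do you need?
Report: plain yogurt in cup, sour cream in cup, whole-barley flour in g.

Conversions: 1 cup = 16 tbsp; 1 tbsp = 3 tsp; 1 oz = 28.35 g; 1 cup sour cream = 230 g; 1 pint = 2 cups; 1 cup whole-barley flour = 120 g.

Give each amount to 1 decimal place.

plain yogurt: 3.1 cup; sour cream: 3.8 cup; whole-barley flour: 31.1 g

Scaling factor: 56/18 = 28/9.
plain yogurt: 0.5 pint × 28/9 × 2 cup/pint ≈ 3.1 cup
sour cream: 10 oz × 28/9 × 28.35 g/oz ÷ 230 g/cup ≈ 3.8 cup
whole-barley flour: (1 tbsp + 1 tsp = 4/3 tbsp) × 28/9 ÷ 16 tbsp/cup × 120 g/cup ≈ 31.1 g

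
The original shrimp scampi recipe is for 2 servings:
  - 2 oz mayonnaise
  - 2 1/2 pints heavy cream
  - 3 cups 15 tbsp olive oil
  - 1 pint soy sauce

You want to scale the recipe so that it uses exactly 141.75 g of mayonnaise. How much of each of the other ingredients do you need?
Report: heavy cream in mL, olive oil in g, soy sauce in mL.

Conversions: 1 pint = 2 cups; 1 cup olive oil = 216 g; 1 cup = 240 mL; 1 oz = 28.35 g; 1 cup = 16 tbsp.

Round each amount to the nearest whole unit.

heavy cream: 3000 mL; olive oil: 2126 g; soy sauce: 1200 mL

The original recipe has 56.7 g of mayonnaise, so the scaling factor is 141.75 ÷ 56.7 = 5/2 = 2.5.
heavy cream: 2.5 pint × 5/2 × 2 cup/pint × 240 mL/cup = 3000 mL
olive oil: (3 cup + 15 tbsp = 3.9375 cup) × 5/2 × 216 g/cup ≈ 2126 g
soy sauce: 1 pint × 5/2 × 2 cup/pint × 240 mL/cup = 1200 mL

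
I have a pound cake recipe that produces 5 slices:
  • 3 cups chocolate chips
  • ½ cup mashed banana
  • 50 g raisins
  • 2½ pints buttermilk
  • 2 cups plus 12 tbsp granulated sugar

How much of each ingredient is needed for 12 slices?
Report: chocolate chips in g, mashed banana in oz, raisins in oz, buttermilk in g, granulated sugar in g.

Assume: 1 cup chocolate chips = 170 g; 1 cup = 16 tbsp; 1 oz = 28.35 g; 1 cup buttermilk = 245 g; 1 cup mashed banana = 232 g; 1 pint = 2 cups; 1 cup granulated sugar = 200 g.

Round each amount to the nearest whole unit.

Scaling factor: 12/5 = 2.4.
chocolate chips: 3 cup × 12/5 × 170 g/cup = 1224 g
mashed banana: 0.5 cup × 12/5 × 232 g/cup ÷ 28.35 g/oz ≈ 10 oz
raisins: 50 g × 12/5 ÷ 28.35 g/oz ≈ 4 oz
buttermilk: 2.5 pint × 12/5 × 2 cup/pint × 245 g/cup = 2940 g
granulated sugar: (2 cup + 12 tbsp = 2.75 cup) × 12/5 × 200 g/cup = 1320 g

chocolate chips: 1224 g; mashed banana: 10 oz; raisins: 4 oz; buttermilk: 2940 g; granulated sugar: 1320 g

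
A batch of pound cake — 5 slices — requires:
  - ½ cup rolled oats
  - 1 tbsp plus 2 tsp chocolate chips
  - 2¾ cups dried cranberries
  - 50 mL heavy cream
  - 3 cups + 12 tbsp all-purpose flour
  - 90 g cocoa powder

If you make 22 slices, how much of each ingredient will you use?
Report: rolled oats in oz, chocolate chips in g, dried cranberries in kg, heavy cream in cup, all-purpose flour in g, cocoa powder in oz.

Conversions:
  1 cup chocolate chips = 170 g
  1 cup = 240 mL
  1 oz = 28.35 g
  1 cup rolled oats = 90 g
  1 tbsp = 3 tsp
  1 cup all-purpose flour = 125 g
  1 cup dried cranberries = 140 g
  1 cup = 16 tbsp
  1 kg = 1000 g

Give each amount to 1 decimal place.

Scaling factor: 22/5 = 4.4.
rolled oats: 0.5 cup × 22/5 × 90 g/cup ÷ 28.35 g/oz ≈ 7.0 oz
chocolate chips: (1 tbsp + 2 tsp = 5/3 tbsp) × 22/5 ÷ 16 tbsp/cup × 170 g/cup ≈ 77.9 g
dried cranberries: 2.75 cup × 22/5 × 140 g/cup ÷ 1000 g/kg ≈ 1.7 kg
heavy cream: 50 mL × 22/5 ÷ 240 mL/cup ≈ 0.9 cup
all-purpose flour: (3 cup + 12 tbsp = 3.75 cup) × 22/5 × 125 g/cup = 2062.5 g
cocoa powder: 90 g × 22/5 ÷ 28.35 g/oz ≈ 14.0 oz

rolled oats: 7.0 oz; chocolate chips: 77.9 g; dried cranberries: 1.7 kg; heavy cream: 0.9 cup; all-purpose flour: 2062.5 g; cocoa powder: 14.0 oz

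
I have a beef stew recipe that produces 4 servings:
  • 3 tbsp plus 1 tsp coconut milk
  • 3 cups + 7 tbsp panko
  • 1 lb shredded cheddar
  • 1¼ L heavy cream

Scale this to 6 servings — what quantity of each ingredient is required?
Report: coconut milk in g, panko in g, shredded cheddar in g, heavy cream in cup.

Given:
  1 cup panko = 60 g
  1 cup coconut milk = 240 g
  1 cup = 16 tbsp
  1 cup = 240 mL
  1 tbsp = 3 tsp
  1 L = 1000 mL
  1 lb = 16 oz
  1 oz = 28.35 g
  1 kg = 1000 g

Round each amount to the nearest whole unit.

Scaling factor: 6/4 = 3/2 = 1.5.
coconut milk: (3 tbsp + 1 tsp = 10/3 tbsp) × 3/2 ÷ 16 tbsp/cup × 240 g/cup = 75 g
panko: (3 cup + 7 tbsp = 3.4375 cup) × 3/2 × 60 g/cup ≈ 309 g
shredded cheddar: 1 lb × 3/2 × 16 oz/lb × 28.35 g/oz ≈ 680 g
heavy cream: 1.25 L × 3/2 × 1000 mL/L ÷ 240 mL/cup ≈ 8 cup

coconut milk: 75 g; panko: 309 g; shredded cheddar: 680 g; heavy cream: 8 cup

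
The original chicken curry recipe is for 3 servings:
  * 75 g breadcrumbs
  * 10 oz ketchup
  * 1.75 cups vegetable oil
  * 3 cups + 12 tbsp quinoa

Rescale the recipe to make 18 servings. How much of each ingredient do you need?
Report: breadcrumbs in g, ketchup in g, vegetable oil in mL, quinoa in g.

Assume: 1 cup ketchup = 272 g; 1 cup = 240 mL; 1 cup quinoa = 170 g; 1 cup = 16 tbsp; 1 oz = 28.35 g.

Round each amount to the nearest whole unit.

breadcrumbs: 450 g; ketchup: 1701 g; vegetable oil: 2520 mL; quinoa: 3825 g

Scaling factor: 18/3 = 6.
breadcrumbs: 75 g × 6 = 450 g
ketchup: 10 oz × 6 × 28.35 g/oz = 1701 g
vegetable oil: 1.75 cup × 6 × 240 mL/cup = 2520 mL
quinoa: (3 cup + 12 tbsp = 3.75 cup) × 6 × 170 g/cup = 3825 g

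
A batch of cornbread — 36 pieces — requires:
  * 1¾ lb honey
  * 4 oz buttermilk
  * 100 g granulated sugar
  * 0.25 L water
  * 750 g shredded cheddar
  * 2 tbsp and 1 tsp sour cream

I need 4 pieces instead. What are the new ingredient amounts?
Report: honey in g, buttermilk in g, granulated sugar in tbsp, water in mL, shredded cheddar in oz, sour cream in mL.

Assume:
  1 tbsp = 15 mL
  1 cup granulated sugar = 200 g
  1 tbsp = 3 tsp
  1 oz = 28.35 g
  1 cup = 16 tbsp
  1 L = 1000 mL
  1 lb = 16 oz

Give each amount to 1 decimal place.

honey: 88.2 g; buttermilk: 12.6 g; granulated sugar: 0.9 tbsp; water: 27.8 mL; shredded cheddar: 2.9 oz; sour cream: 3.9 mL

Scaling factor: 4/36 = 1/9.
honey: 1.75 lb × 1/9 × 16 oz/lb × 28.35 g/oz = 88.2 g
buttermilk: 4 oz × 1/9 × 28.35 g/oz = 12.6 g
granulated sugar: 100 g × 1/9 ÷ 200 g/cup × 16 tbsp/cup ≈ 0.9 tbsp
water: 0.25 L × 1/9 × 1000 mL/L ≈ 27.8 mL
shredded cheddar: 750 g × 1/9 ÷ 28.35 g/oz ≈ 2.9 oz
sour cream: (2 tbsp + 1 tsp = 7/3 tbsp) × 1/9 × 15 mL/tbsp ≈ 3.9 mL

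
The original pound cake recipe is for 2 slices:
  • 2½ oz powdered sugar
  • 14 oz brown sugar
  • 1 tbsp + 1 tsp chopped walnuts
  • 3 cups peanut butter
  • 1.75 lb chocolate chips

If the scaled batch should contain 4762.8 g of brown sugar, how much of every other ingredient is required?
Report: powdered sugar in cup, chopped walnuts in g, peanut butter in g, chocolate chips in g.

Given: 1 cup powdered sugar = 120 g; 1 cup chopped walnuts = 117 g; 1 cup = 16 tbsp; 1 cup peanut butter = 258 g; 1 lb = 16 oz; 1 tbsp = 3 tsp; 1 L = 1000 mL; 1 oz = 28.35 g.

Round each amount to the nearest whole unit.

powdered sugar: 7 cup; chopped walnuts: 117 g; peanut butter: 9288 g; chocolate chips: 9526 g

The original recipe has 396.9 g of brown sugar, so the scaling factor is 4762.8 ÷ 396.9 = 12.
powdered sugar: 2.5 oz × 12 × 28.35 g/oz ÷ 120 g/cup ≈ 7 cup
chopped walnuts: (1 tbsp + 1 tsp = 4/3 tbsp) × 12 ÷ 16 tbsp/cup × 117 g/cup = 117 g
peanut butter: 3 cup × 12 × 258 g/cup = 9288 g
chocolate chips: 1.75 lb × 12 × 16 oz/lb × 28.35 g/oz ≈ 9526 g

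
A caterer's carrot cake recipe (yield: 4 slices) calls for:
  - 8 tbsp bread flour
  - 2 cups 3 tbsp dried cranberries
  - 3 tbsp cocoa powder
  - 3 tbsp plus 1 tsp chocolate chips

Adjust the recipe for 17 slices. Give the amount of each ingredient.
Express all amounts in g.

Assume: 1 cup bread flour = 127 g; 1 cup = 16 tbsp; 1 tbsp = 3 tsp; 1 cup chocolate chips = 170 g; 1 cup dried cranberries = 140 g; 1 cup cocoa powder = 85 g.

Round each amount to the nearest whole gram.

bread flour: 270 g; dried cranberries: 1302 g; cocoa powder: 68 g; chocolate chips: 151 g

Scaling factor: 17/4 = 4.25.
bread flour: 8 tbsp × 17/4 ÷ 16 tbsp/cup × 127 g/cup ≈ 270 g
dried cranberries: (2 cup + 3 tbsp = 2.1875 cup) × 17/4 × 140 g/cup ≈ 1302 g
cocoa powder: 3 tbsp × 17/4 ÷ 16 tbsp/cup × 85 g/cup ≈ 68 g
chocolate chips: (3 tbsp + 1 tsp = 10/3 tbsp) × 17/4 ÷ 16 tbsp/cup × 170 g/cup ≈ 151 g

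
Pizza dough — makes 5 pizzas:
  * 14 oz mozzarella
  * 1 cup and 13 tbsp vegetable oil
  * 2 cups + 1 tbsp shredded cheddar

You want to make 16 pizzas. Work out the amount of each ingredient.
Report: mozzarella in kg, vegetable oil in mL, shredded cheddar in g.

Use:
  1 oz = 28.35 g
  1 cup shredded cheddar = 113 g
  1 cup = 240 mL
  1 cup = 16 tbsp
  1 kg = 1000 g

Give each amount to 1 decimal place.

Scaling factor: 16/5 = 3.2.
mozzarella: 14 oz × 16/5 × 28.35 g/oz ÷ 1000 g/kg ≈ 1.3 kg
vegetable oil: (1 cup + 13 tbsp = 1.8125 cup) × 16/5 × 240 mL/cup = 1392.0 mL
shredded cheddar: (2 cup + 1 tbsp = 2.0625 cup) × 16/5 × 113 g/cup = 745.8 g

mozzarella: 1.3 kg; vegetable oil: 1392.0 mL; shredded cheddar: 745.8 g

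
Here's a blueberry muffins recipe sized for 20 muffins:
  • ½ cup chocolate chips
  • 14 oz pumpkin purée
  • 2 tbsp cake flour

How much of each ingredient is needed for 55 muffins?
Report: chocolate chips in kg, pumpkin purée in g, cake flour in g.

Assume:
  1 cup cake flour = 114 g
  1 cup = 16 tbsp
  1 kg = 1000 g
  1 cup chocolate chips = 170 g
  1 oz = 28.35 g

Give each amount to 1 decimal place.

Scaling factor: 55/20 = 11/4 = 2.75.
chocolate chips: 0.5 cup × 11/4 × 170 g/cup ÷ 1000 g/kg ≈ 0.2 kg
pumpkin purée: 14 oz × 11/4 × 28.35 g/oz ≈ 1091.5 g
cake flour: 2 tbsp × 11/4 ÷ 16 tbsp/cup × 114 g/cup ≈ 39.2 g

chocolate chips: 0.2 kg; pumpkin purée: 1091.5 g; cake flour: 39.2 g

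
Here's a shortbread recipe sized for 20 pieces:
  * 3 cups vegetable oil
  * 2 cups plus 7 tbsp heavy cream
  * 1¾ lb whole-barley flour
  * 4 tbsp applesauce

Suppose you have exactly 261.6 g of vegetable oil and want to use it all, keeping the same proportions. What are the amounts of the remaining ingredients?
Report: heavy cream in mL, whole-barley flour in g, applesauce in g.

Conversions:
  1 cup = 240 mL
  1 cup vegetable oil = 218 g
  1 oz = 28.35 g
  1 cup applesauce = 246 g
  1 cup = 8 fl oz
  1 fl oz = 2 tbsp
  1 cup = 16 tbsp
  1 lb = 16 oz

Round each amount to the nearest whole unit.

The original recipe has 654 g of vegetable oil, so the scaling factor is 261.6 ÷ 654 = 2/5 = 0.4.
heavy cream: (2 cup + 7 tbsp = 2.4375 cup) × 2/5 × 240 mL/cup = 234 mL
whole-barley flour: 1.75 lb × 2/5 × 16 oz/lb × 28.35 g/oz ≈ 318 g
applesauce: 4 tbsp × 2/5 ÷ 16 tbsp/cup × 246 g/cup ≈ 25 g

heavy cream: 234 mL; whole-barley flour: 318 g; applesauce: 25 g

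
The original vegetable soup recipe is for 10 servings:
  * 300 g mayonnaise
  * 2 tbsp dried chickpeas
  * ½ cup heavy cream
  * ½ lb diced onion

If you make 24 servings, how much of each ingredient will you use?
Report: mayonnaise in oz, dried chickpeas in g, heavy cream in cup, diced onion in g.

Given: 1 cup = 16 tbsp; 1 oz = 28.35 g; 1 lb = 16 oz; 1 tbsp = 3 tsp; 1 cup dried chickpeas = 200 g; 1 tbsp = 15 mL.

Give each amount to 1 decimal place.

mayonnaise: 25.4 oz; dried chickpeas: 60.0 g; heavy cream: 1.2 cup; diced onion: 544.3 g

Scaling factor: 24/10 = 12/5 = 2.4.
mayonnaise: 300 g × 12/5 ÷ 28.35 g/oz ≈ 25.4 oz
dried chickpeas: 2 tbsp × 12/5 ÷ 16 tbsp/cup × 200 g/cup = 60.0 g
heavy cream: 0.5 cup × 12/5 = 1.2 cup
diced onion: 0.5 lb × 12/5 × 16 oz/lb × 28.35 g/oz ≈ 544.3 g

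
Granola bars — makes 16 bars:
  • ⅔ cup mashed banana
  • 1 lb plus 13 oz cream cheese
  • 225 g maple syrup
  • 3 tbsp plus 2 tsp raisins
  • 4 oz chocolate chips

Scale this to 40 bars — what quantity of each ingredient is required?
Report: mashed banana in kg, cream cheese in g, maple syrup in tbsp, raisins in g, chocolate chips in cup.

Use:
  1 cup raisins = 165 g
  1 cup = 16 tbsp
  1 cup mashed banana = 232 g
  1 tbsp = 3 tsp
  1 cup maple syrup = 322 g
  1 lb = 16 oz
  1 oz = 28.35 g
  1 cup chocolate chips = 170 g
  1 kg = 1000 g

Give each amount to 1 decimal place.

mashed banana: 0.4 kg; cream cheese: 2055.4 g; maple syrup: 28.0 tbsp; raisins: 94.5 g; chocolate chips: 1.7 cup

Scaling factor: 40/16 = 5/2 = 2.5.
mashed banana: 2/3 cup × 5/2 × 232 g/cup ÷ 1000 g/kg ≈ 0.4 kg
cream cheese: (1 lb + 13 oz = 1.8125 lb) × 5/2 × 16 oz/lb × 28.35 g/oz ≈ 2055.4 g
maple syrup: 225 g × 5/2 ÷ 322 g/cup × 16 tbsp/cup ≈ 28.0 tbsp
raisins: (3 tbsp + 2 tsp = 11/3 tbsp) × 5/2 ÷ 16 tbsp/cup × 165 g/cup ≈ 94.5 g
chocolate chips: 4 oz × 5/2 × 28.35 g/oz ÷ 170 g/cup ≈ 1.7 cup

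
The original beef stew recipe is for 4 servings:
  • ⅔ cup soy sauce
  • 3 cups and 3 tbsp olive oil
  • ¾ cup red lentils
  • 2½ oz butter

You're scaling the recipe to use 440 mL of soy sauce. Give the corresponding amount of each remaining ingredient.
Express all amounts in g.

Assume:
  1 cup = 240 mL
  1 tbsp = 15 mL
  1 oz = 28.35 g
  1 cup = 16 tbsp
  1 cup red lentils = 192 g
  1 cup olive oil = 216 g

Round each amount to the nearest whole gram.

olive oil: 1893 g; red lentils: 396 g; butter: 195 g

The original recipe has 160 mL of soy sauce, so the scaling factor is 440 ÷ 160 = 11/4 = 2.75.
olive oil: (3 cup + 3 tbsp = 3.1875 cup) × 11/4 × 216 g/cup ≈ 1893 g
red lentils: 0.75 cup × 11/4 × 192 g/cup = 396 g
butter: 2.5 oz × 11/4 × 28.35 g/oz ≈ 195 g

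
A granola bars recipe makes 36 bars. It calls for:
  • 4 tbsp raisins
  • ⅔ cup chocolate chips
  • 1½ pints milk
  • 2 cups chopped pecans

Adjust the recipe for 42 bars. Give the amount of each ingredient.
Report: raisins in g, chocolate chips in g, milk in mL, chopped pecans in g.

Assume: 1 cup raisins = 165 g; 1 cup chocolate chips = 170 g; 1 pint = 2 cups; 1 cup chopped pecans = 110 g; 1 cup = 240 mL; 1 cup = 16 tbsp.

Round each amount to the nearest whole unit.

raisins: 48 g; chocolate chips: 132 g; milk: 840 mL; chopped pecans: 257 g

Scaling factor: 42/36 = 7/6.
raisins: 4 tbsp × 7/6 ÷ 16 tbsp/cup × 165 g/cup ≈ 48 g
chocolate chips: 2/3 cup × 7/6 × 170 g/cup ≈ 132 g
milk: 1.5 pint × 7/6 × 2 cup/pint × 240 mL/cup = 840 mL
chopped pecans: 2 cup × 7/6 × 110 g/cup ≈ 257 g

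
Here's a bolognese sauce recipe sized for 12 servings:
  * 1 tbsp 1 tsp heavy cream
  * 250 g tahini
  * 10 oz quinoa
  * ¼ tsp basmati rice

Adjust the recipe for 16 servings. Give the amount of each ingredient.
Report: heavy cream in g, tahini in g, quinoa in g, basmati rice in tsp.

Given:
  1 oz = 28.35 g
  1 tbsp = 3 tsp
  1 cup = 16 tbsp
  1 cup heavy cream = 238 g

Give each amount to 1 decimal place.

heavy cream: 26.4 g; tahini: 333.3 g; quinoa: 378.0 g; basmati rice: 0.3 tsp

Scaling factor: 16/12 = 4/3.
heavy cream: (1 tbsp + 1 tsp = 4/3 tbsp) × 4/3 ÷ 16 tbsp/cup × 238 g/cup ≈ 26.4 g
tahini: 250 g × 4/3 ≈ 333.3 g
quinoa: 10 oz × 4/3 × 28.35 g/oz = 378.0 g
basmati rice: 0.25 tsp × 4/3 ≈ 0.3 tsp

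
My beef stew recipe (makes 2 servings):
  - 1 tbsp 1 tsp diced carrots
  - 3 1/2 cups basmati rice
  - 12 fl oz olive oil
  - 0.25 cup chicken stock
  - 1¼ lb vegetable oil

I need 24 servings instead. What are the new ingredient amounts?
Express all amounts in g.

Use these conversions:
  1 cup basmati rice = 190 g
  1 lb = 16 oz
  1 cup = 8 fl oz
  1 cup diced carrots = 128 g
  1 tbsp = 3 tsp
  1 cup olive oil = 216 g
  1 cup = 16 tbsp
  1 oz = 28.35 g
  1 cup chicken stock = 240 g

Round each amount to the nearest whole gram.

diced carrots: 128 g; basmati rice: 7980 g; olive oil: 3888 g; chicken stock: 720 g; vegetable oil: 6804 g

Scaling factor: 24/2 = 12.
diced carrots: (1 tbsp + 1 tsp = 4/3 tbsp) × 12 ÷ 16 tbsp/cup × 128 g/cup = 128 g
basmati rice: 3.5 cup × 12 × 190 g/cup = 7980 g
olive oil: 12 fl oz × 12 ÷ 8 fl oz/cup × 216 g/cup = 3888 g
chicken stock: 0.25 cup × 12 × 240 g/cup = 720 g
vegetable oil: 1.25 lb × 12 × 16 oz/lb × 28.35 g/oz = 6804 g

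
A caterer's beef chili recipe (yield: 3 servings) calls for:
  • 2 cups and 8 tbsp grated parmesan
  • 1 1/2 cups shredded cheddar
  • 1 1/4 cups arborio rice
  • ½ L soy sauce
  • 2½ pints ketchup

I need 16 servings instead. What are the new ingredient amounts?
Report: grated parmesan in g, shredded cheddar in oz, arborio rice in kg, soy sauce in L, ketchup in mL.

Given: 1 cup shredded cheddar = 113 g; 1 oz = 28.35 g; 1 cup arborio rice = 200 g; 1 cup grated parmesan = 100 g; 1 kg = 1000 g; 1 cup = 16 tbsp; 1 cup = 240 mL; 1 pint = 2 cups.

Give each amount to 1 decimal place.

grated parmesan: 1333.3 g; shredded cheddar: 31.9 oz; arborio rice: 1.3 kg; soy sauce: 2.7 L; ketchup: 6400.0 mL

Scaling factor: 16/3.
grated parmesan: (2 cup + 8 tbsp = 2.5 cup) × 16/3 × 100 g/cup ≈ 1333.3 g
shredded cheddar: 1.5 cup × 16/3 × 113 g/cup ÷ 28.35 g/oz ≈ 31.9 oz
arborio rice: 1.25 cup × 16/3 × 200 g/cup ÷ 1000 g/kg ≈ 1.3 kg
soy sauce: 0.5 L × 16/3 ≈ 2.7 L
ketchup: 2.5 pint × 16/3 × 2 cup/pint × 240 mL/cup = 6400.0 mL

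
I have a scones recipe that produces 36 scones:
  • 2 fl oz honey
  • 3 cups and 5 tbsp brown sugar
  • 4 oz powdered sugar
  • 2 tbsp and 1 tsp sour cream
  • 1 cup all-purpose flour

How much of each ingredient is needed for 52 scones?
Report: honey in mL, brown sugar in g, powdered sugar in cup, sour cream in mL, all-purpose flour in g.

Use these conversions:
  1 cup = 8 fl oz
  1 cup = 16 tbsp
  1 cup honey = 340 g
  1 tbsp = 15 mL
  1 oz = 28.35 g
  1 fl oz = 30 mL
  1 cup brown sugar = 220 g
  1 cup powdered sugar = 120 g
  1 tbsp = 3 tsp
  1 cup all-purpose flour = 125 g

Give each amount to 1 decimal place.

Scaling factor: 52/36 = 13/9.
honey: 2 fl oz × 13/9 × 30 mL/fl oz ≈ 86.7 mL
brown sugar: (3 cup + 5 tbsp = 3.3125 cup) × 13/9 × 220 g/cup ≈ 1052.6 g
powdered sugar: 4 oz × 13/9 × 28.35 g/oz ÷ 120 g/cup ≈ 1.4 cup
sour cream: (2 tbsp + 1 tsp = 7/3 tbsp) × 13/9 × 15 mL/tbsp ≈ 50.6 mL
all-purpose flour: 1 cup × 13/9 × 125 g/cup ≈ 180.6 g

honey: 86.7 mL; brown sugar: 1052.6 g; powdered sugar: 1.4 cup; sour cream: 50.6 mL; all-purpose flour: 180.6 g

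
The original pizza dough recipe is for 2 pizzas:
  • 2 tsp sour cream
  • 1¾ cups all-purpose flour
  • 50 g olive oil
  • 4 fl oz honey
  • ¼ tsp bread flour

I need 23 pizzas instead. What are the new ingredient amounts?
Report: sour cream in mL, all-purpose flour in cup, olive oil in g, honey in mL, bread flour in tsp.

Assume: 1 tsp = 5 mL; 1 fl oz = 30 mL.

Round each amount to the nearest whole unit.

Scaling factor: 23/2 = 11.5.
sour cream: 2 tsp × 23/2 × 5 mL/tsp = 115 mL
all-purpose flour: 1.75 cup × 23/2 ≈ 20 cup
olive oil: 50 g × 23/2 = 575 g
honey: 4 fl oz × 23/2 × 30 mL/fl oz = 1380 mL
bread flour: 0.25 tsp × 23/2 ≈ 3 tsp

sour cream: 115 mL; all-purpose flour: 20 cup; olive oil: 575 g; honey: 1380 mL; bread flour: 3 tsp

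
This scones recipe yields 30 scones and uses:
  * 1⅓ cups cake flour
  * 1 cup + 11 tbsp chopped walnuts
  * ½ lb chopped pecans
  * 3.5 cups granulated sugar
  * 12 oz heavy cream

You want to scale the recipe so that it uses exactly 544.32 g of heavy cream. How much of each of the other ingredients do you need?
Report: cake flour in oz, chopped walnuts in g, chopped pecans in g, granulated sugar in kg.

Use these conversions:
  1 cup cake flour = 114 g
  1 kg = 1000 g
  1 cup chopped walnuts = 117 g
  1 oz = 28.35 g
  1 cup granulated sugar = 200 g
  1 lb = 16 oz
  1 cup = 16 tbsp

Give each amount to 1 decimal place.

cake flour: 8.6 oz; chopped walnuts: 315.9 g; chopped pecans: 362.9 g; granulated sugar: 1.1 kg

The original recipe has 340.2 g of heavy cream, so the scaling factor is 544.32 ÷ 340.2 = 8/5 = 1.6.
cake flour: 4/3 cup × 8/5 × 114 g/cup ÷ 28.35 g/oz ≈ 8.6 oz
chopped walnuts: (1 cup + 11 tbsp = 1.6875 cup) × 8/5 × 117 g/cup = 315.9 g
chopped pecans: 0.5 lb × 8/5 × 16 oz/lb × 28.35 g/oz ≈ 362.9 g
granulated sugar: 3.5 cup × 8/5 × 200 g/cup ÷ 1000 g/kg ≈ 1.1 kg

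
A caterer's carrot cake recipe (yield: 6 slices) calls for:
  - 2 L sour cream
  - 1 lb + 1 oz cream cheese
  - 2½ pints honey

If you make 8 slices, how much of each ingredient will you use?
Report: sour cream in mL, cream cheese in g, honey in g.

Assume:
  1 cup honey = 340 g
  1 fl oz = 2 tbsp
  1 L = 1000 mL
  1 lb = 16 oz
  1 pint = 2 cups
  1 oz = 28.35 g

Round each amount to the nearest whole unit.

sour cream: 2667 mL; cream cheese: 643 g; honey: 2267 g

Scaling factor: 8/6 = 4/3.
sour cream: 2 L × 4/3 × 1000 mL/L ≈ 2667 mL
cream cheese: (1 lb + 1 oz = 1.0625 lb) × 4/3 × 16 oz/lb × 28.35 g/oz ≈ 643 g
honey: 2.5 pint × 4/3 × 2 cup/pint × 340 g/cup ≈ 2267 g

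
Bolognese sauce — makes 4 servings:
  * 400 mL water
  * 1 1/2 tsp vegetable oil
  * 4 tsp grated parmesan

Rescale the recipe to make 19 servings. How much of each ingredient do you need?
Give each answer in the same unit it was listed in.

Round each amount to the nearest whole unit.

Scaling factor: 19/4 = 4.75.
water: 400 mL × 19/4 = 1900 mL
vegetable oil: 1.5 tsp × 19/4 ≈ 7 tsp
grated parmesan: 4 tsp × 19/4 = 19 tsp

water: 1900 mL; vegetable oil: 7 tsp; grated parmesan: 19 tsp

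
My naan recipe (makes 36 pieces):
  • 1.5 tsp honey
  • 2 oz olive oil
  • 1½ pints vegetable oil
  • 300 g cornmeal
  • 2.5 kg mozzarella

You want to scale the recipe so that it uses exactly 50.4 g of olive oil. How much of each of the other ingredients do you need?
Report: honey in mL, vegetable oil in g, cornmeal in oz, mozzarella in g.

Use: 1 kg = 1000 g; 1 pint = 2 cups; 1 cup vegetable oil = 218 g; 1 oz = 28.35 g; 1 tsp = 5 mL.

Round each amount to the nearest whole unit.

The original recipe has 56.7 g of olive oil, so the scaling factor is 50.4 ÷ 56.7 = 8/9.
honey: 1.5 tsp × 8/9 × 5 mL/tsp ≈ 7 mL
vegetable oil: 1.5 pint × 8/9 × 2 cup/pint × 218 g/cup ≈ 581 g
cornmeal: 300 g × 8/9 ÷ 28.35 g/oz ≈ 9 oz
mozzarella: 2.5 kg × 8/9 × 1000 g/kg ≈ 2222 g

honey: 7 mL; vegetable oil: 581 g; cornmeal: 9 oz; mozzarella: 2222 g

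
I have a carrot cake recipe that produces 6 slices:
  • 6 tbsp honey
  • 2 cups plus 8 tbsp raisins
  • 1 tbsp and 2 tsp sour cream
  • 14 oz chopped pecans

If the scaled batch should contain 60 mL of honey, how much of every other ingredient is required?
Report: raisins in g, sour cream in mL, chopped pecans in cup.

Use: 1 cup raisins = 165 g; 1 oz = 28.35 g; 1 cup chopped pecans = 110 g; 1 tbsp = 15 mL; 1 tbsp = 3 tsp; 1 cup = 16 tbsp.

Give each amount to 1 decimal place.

The original recipe has 90 mL of honey, so the scaling factor is 60 ÷ 90 = 2/3.
raisins: (2 cup + 8 tbsp = 2.5 cup) × 2/3 × 165 g/cup = 275.0 g
sour cream: (1 tbsp + 2 tsp = 5/3 tbsp) × 2/3 × 15 mL/tbsp ≈ 16.7 mL
chopped pecans: 14 oz × 2/3 × 28.35 g/oz ÷ 110 g/cup ≈ 2.4 cup

raisins: 275.0 g; sour cream: 16.7 mL; chopped pecans: 2.4 cup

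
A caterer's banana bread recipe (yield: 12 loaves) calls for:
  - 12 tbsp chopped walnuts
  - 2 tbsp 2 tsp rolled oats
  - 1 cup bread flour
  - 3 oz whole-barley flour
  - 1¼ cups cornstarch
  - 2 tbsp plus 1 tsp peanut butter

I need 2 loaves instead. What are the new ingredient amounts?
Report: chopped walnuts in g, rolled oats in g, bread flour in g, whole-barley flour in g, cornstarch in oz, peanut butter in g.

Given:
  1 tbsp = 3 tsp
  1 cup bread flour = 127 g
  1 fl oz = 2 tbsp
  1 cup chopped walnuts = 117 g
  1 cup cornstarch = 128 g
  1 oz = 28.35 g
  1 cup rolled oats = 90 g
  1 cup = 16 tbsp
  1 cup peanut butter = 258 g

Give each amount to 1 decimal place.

Scaling factor: 2/12 = 1/6.
chopped walnuts: 12 tbsp × 1/6 ÷ 16 tbsp/cup × 117 g/cup ≈ 14.6 g
rolled oats: (2 tbsp + 2 tsp = 8/3 tbsp) × 1/6 ÷ 16 tbsp/cup × 90 g/cup = 2.5 g
bread flour: 1 cup × 1/6 × 127 g/cup ≈ 21.2 g
whole-barley flour: 3 oz × 1/6 × 28.35 g/oz ≈ 14.2 g
cornstarch: 1.25 cup × 1/6 × 128 g/cup ÷ 28.35 g/oz ≈ 0.9 oz
peanut butter: (2 tbsp + 1 tsp = 7/3 tbsp) × 1/6 ÷ 16 tbsp/cup × 258 g/cup ≈ 6.3 g

chopped walnuts: 14.6 g; rolled oats: 2.5 g; bread flour: 21.2 g; whole-barley flour: 14.2 g; cornstarch: 0.9 oz; peanut butter: 6.3 g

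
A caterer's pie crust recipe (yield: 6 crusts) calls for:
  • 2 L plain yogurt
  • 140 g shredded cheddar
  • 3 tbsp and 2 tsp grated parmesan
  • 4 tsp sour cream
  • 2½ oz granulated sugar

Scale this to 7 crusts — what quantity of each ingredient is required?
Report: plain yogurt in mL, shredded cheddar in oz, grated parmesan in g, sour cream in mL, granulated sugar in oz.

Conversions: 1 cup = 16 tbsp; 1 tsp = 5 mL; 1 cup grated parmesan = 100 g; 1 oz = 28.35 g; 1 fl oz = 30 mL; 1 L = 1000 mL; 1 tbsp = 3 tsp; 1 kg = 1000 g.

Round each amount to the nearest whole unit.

Scaling factor: 7/6.
plain yogurt: 2 L × 7/6 × 1000 mL/L ≈ 2333 mL
shredded cheddar: 140 g × 7/6 ÷ 28.35 g/oz ≈ 6 oz
grated parmesan: (3 tbsp + 2 tsp = 11/3 tbsp) × 7/6 ÷ 16 tbsp/cup × 100 g/cup ≈ 27 g
sour cream: 4 tsp × 7/6 × 5 mL/tsp ≈ 23 mL
granulated sugar: 2.5 oz × 7/6 ≈ 3 oz

plain yogurt: 2333 mL; shredded cheddar: 6 oz; grated parmesan: 27 g; sour cream: 23 mL; granulated sugar: 3 oz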